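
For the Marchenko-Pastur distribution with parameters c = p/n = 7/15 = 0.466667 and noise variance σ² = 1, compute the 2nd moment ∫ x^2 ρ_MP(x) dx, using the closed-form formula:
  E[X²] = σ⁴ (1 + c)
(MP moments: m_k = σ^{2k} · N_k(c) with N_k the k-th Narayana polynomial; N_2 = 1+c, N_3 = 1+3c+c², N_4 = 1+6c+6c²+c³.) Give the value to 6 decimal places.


E[X²] = σ⁴ (1 + c) (second MP moment). With σ² = 1 (so σ⁴ = 1) and c = 7/15 = 0.466667: E[X²] = 1 · (1 + 0.466667) = 1 · 1.466667.

So E[X^2] = 1.466667.


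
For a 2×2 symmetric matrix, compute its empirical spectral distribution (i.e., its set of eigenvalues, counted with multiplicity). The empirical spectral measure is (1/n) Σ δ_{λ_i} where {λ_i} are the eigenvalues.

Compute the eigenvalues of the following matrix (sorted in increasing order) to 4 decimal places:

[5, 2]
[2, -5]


Since M is real symmetric, both eigenvalues are real; they are the roots of det(λI − M) = λ² − (tr M) λ + det M.
tr M = 5 + (-5) = 0.
det M = 5·(-5) − 2² = -25 − 4 = -29.
Characteristic polynomial: λ² − 29 = 0.
Discriminant Δ = (tr M)² − 4·det M = 0 − (-116) = 116; √Δ = 10.770330.
λ = (tr M ± √Δ)/2 = (0 ± 10.770330)/2, giving (tr M − √Δ)/2 = -5.3852 and (tr M + √Δ)/2 = 5.3852.

Eigenvalues sorted in increasing order: [-5.3852, 5.3852].


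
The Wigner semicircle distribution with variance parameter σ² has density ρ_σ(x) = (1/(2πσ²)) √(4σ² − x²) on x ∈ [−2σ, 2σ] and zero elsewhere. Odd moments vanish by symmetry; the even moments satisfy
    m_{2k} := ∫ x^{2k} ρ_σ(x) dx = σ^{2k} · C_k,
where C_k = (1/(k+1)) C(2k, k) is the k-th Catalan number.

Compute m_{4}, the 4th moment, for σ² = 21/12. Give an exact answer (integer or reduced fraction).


By the scaled semicircle moment identity, m_{2k} = σ^{2k} · C_k with k = 2.
C_2 = (1/(k+1)) · C(2k, k) = (1/3) · C(4, 2) = (1/3) · 6 = 2.
σ^{2k} = (σ²)^k = (21/12)^2 = 49/16.

Therefore m_{4} = σ^{4} · C_2 = (49/16) · 2 = 49/8.


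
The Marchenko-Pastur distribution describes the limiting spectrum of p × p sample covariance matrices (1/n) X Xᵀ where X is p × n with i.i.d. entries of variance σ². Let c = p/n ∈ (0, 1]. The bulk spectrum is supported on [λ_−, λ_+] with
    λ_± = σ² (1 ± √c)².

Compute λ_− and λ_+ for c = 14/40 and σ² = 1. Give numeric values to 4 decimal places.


c = 14/40 = 0.350000; √c = 0.591608.
λ_− = σ² (1 − √c)² = 1 · (1 − 0.591608)² = 1 · (0.408392)² = 0.166784.
λ_+ = σ² (1 + √c)² = 1 · (1 + 0.591608)² = 1 · (1.591608)² = 2.533216.

Rounded to 4 decimal places: λ_− ≈ 0.1668, λ_+ ≈ 2.5332.


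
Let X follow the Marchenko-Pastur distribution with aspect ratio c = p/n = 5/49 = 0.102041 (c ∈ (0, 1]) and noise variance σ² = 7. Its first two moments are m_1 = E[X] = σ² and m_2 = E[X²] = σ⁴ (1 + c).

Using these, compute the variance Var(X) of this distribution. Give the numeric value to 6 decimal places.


m_1 = E[X] = σ² = 7, so m_1² = 49.
m_2 = E[X²] = σ⁴ (1 + c) = 49 · (1 + 0.102041) = 49 · 1.102041 = 54.000000.
(Note m_2 − m_1² simplifies to c · σ⁴ = 0.102041 · 49.)

Var(X) = m_2 − m_1² = 54.000000 − 49 = 5.000000.


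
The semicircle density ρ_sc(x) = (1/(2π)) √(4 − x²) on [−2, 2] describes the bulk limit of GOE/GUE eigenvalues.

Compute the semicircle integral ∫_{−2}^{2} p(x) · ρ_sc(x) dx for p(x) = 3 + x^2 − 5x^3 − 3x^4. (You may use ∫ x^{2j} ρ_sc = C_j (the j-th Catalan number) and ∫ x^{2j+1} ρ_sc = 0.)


Write p(x) = Σ a_i x^i, split into monomials and integrate each against ρ_sc separately.
Using ∫ x^{2j} ρ_sc = C_j = (1/(j+1)) C(2j, j) (Catalan numbers) and ∫ x^{2j+1} ρ_sc = 0 (odd monomials vanish by symmetry):
  i = 0 (even): a_0 · C_{0} = 3 · 1 = 3
  i = 2 (even): a_2 · C_{1} = 1 · 1 = 1
  i = 3 (odd): ∫ x^3 ρ_sc = 0 (vanishes)
  i = 4 (even): a_4 · C_{2} = -3 · 2 = -6

Summing the contributions: ∫_{−2}^{2} p(x) ρ_sc(x) dx = 3 + 1 + (-6) = -2.


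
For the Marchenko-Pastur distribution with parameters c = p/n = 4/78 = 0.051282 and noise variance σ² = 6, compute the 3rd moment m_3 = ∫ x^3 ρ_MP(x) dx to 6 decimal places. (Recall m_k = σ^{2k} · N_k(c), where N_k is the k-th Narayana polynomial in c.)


E[X³] = σ⁶ (1 + 3c + c²) (third MP moment). With σ² = 6 (so σ⁶ = 216) and c = 4/78 = 0.051282: E[X³] = 216 · (1 + 3·0.051282 + (0.051282)²) = 216 · 1.156476.

So E[X^3] = 249.798817.


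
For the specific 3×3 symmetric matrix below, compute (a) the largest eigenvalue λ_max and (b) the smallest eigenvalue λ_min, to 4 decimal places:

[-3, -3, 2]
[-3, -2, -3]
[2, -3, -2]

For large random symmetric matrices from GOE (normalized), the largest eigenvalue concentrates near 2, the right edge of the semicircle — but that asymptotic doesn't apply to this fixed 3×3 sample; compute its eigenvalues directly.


Since M is real symmetric, all three eigenvalues are real; they are the roots of det(λI − M) = λ³ − (tr M) λ² + s λ − det M, where s is the sum of the principal 2×2 minors.
tr M = -3 + (-2) + (-2) = -7.
s = ((-3)·(-2) − (-3)²) + ((-3)·(-2) − 2²) + ((-2)·(-2) − (-3)²) = -3 + 2 + (-5) = -6.
det M (expand along row 1) = (-3)·(-5) − (-3)·12 + 2·13 = 77.
Characteristic polynomial: λ³ + 7λ² − 6λ − 77 = 0.
Substitute λ = y + (tr M)/3 = y − 2.333333 to remove the quadratic term: y³ + p·y + q = 0 with p = s − (tr M)²/3 = -22.333333 and q = −2(tr M)³/27 + (tr M)·s/3 − det M = -37.592593.
Three real roots ⇒ use the trigonometric (Viète) form: r = 2√(−p/3) = 5.456902, φ = arccos(3q/(p·r)) = arccos(0.925388) = 0.388738 rad.
y_k = r·cos(φ/3 − 2πk/3) for k = 0, 1, 2 gives y = 5.411153, -2.094920, -3.316233.
λ_k = y_k − 2.333333 gives λ = 3.0778, -4.4283, -5.6496 (check: the sum is -7.0000 = tr M).

Hence λ_max = 3.0778 and λ_min = -5.6496.


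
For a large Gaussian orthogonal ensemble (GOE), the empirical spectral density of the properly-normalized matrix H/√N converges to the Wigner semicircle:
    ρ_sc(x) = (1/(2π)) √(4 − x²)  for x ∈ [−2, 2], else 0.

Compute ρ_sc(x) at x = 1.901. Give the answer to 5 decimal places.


ρ_sc(x) = (1/(2π)) √(4 − x²). With x = 1.901:
  4 − x² = 4 − (1.901)² = 4 − 3.613801 = 0.386199.
  √(4 − x²) = 0.621449.
  1/(2π) = 0.159155.
  ρ_sc(1.901) = 0.159155 · 0.621449 = 0.098907.

Rounded to 5 decimal places: ρ_sc(1.901) ≈ 0.09891.


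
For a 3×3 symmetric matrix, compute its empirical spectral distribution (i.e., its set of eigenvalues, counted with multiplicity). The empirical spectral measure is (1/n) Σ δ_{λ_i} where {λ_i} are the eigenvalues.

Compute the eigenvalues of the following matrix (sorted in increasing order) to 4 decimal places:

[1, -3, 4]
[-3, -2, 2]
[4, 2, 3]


Since M is real symmetric, all three eigenvalues are real; they are the roots of det(λI − M) = λ³ − (tr M) λ² + s λ − det M, where s is the sum of the principal 2×2 minors.
tr M = 1 + (-2) + 3 = 2.
s = (1·(-2) − (-3)²) + (1·3 − 4²) + ((-2)·3 − 2²) = -11 + (-13) + (-10) = -34.
det M (expand along row 1) = 1·(-10) − (-3)·(-17) + 4·2 = -53.
Characteristic polynomial: λ³ − 2λ² − 34λ + 53 = 0.
Substitute λ = y + (tr M)/3 = y + 0.666667 to remove the quadratic term: y³ + p·y + q = 0 with p = s − (tr M)²/3 = -35.333333 and q = −2(tr M)³/27 + (tr M)·s/3 − det M = 29.740741.
Three real roots ⇒ use the trigonometric (Viète) form: r = 2√(−p/3) = 6.863753, φ = arccos(3q/(p·r)) = arccos(-0.367897) = 1.947543 rad.
y_k = r·cos(φ/3 − 2πk/3) for k = 0, 1, 2 gives y = 5.467523, 0.859702, -6.327225.
λ_k = y_k + 0.666667 gives λ = 6.1342, 1.5264, -5.6606 (check: the sum is 2.0000 = tr M).

Eigenvalues sorted in increasing order: [-5.6606, 1.5264, 6.1342].


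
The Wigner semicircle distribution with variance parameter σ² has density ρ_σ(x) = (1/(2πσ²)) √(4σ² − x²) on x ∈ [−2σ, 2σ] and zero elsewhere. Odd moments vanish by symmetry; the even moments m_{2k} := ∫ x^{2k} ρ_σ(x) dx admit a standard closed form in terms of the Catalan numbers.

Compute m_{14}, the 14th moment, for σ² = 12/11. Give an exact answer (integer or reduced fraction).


By the scaled semicircle moment identity, m_{2k} = σ^{2k} · C_k with k = 7.
C_7 = (1/(k+1)) · C(2k, k) = (1/8) · C(14, 7) = (1/8) · 3432 = 429.
σ^{2k} = (σ²)^k = (12/11)^7 = 35831808/19487171.

Therefore m_{14} = σ^{14} · C_7 = (35831808/19487171) · 429 = 1397440512/1771561.


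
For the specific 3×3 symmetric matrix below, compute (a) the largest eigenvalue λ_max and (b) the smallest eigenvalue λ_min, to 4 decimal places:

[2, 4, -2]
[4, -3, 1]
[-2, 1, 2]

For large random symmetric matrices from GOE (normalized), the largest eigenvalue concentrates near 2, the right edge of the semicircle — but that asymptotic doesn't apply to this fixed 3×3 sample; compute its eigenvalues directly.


Since M is real symmetric, all three eigenvalues are real; they are the roots of det(λI − M) = λ³ − (tr M) λ² + s λ − det M, where s is the sum of the principal 2×2 minors.
tr M = 2 + (-3) + 2 = 1.
s = (2·(-3) − 4²) + (2·2 − (-2)²) + ((-3)·2 − 1²) = -22 + 0 + (-7) = -29.
det M (expand along row 1) = 2·(-7) − 4·10 + (-2)·(-2) = -50.
Characteristic polynomial: λ³ − λ² − 29λ + 50 = 0.
Substitute λ = y + (tr M)/3 = y + 0.333333 to remove the quadratic term: y³ + p·y + q = 0 with p = s − (tr M)²/3 = -29.333333 and q = −2(tr M)³/27 + (tr M)·s/3 − det M = 40.259259.
Three real roots ⇒ use the trigonometric (Viète) form: r = 2√(−p/3) = 6.253888, φ = arccos(3q/(p·r)) = arccos(-0.658378) = 2.289459 rad.
y_k = r·cos(φ/3 − 2πk/3) for k = 0, 1, 2 gives y = 4.519437, 1.483857, -6.003293.
λ_k = y_k + 0.333333 gives λ = 4.8528, 1.8172, -5.6700 (check: the sum is 1.0000 = tr M).

Hence λ_max = 4.8528 and λ_min = -5.6700.


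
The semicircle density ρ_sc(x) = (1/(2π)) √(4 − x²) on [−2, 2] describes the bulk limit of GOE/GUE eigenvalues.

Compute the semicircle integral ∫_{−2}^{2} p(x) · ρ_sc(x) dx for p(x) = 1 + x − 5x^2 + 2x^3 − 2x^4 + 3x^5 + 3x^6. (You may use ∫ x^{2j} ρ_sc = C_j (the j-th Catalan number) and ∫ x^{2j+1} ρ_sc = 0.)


Write p(x) = Σ a_i x^i, split into monomials and integrate each against ρ_sc separately.
Using ∫ x^{2j} ρ_sc = C_j = (1/(j+1)) C(2j, j) (Catalan numbers) and ∫ x^{2j+1} ρ_sc = 0 (odd monomials vanish by symmetry):
  i = 0 (even): a_0 · C_{0} = 1 · 1 = 1
  i = 1 (odd): ∫ x^1 ρ_sc = 0 (vanishes)
  i = 2 (even): a_2 · C_{1} = -5 · 1 = -5
  i = 3 (odd): ∫ x^3 ρ_sc = 0 (vanishes)
  i = 4 (even): a_4 · C_{2} = -2 · 2 = -4
  i = 5 (odd): ∫ x^5 ρ_sc = 0 (vanishes)
  i = 6 (even): a_6 · C_{3} = 3 · 5 = 15

Summing the contributions: ∫_{−2}^{2} p(x) ρ_sc(x) dx = 1 + (-5) + (-4) + 15 = 7.


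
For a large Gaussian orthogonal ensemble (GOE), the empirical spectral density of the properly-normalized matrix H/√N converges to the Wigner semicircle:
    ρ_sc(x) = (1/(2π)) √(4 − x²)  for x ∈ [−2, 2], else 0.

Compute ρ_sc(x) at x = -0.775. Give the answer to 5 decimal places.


ρ_sc(x) = (1/(2π)) √(4 − x²). With x = -0.775:
  4 − x² = 4 − (-0.775)² = 4 − 0.600625 = 3.399375.
  √(4 − x²) = 1.843739.
  1/(2π) = 0.159155.
  ρ_sc(-0.775) = 0.159155 · 1.843739 = 0.293440.

Rounded to 5 decimal places: ρ_sc(-0.775) ≈ 0.29344.


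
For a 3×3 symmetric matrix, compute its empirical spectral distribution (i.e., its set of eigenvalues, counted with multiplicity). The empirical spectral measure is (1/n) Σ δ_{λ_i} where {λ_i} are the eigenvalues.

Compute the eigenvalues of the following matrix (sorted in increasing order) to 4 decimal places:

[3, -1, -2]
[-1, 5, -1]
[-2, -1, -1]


Since M is real symmetric, all three eigenvalues are real; they are the roots of det(λI − M) = λ³ − (tr M) λ² + s λ − det M, where s is the sum of the principal 2×2 minors.
tr M = 3 + 5 + (-1) = 7.
s = (3·5 − (-1)²) + (3·(-1) − (-2)²) + (5·(-1) − (-1)²) = 14 + (-7) + (-6) = 1.
det M (expand along row 1) = 3·(-6) − (-1)·(-1) + (-2)·11 = -41.
Characteristic polynomial: λ³ − 7λ² + λ + 41 = 0.
Substitute λ = y + (tr M)/3 = y + 2.333333 to remove the quadratic term: y³ + p·y + q = 0 with p = s − (tr M)²/3 = -15.333333 and q = −2(tr M)³/27 + (tr M)·s/3 − det M = 17.925926.
Three real roots ⇒ use the trigonometric (Viète) form: r = 2√(−p/3) = 4.521553, φ = arccos(3q/(p·r)) = arccos(-0.775673) = 2.458577 rad.
y_k = r·cos(φ/3 − 2πk/3) for k = 0, 1, 2 gives y = 3.086267, 1.318605, -4.404872.
λ_k = y_k + 2.333333 gives λ = 5.4196, 3.6519, -2.0715 (check: the sum is 7.0000 = tr M).

Eigenvalues sorted in increasing order: [-2.0715, 3.6519, 5.4196].


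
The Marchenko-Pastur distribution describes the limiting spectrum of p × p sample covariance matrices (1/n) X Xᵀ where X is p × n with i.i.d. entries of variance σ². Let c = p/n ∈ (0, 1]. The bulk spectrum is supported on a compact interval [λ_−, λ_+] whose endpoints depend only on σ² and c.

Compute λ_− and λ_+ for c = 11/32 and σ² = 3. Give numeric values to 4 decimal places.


c = 11/32 = 0.343750; √c = 0.586302.
λ_− = σ² (1 − √c)² = 3 · (1 − 0.586302)² = 3 · (0.413698)² = 0.513438.
λ_+ = σ² (1 + √c)² = 3 · (1 + 0.586302)² = 3 · (1.586302)² = 7.549062.

Rounded to 4 decimal places: λ_− ≈ 0.5134, λ_+ ≈ 7.5491.


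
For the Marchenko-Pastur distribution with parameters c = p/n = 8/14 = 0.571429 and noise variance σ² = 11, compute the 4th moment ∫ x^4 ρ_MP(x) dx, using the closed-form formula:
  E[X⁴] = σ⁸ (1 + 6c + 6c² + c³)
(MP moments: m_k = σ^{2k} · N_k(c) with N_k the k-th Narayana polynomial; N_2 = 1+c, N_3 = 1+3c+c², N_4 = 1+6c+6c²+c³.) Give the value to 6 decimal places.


E[X⁴] = σ⁸ (1 + 6c + 6c² + c³) (fourth MP moment). With σ² = 11 (so σ⁸ = 14641) and c = 8/14 = 0.571429: E[X⁴] = 14641 · (1 + 6·0.571429 + 6·(0.571429)² + (0.571429)³) = 14641 · 6.574344.

So E[X^4] = 96254.970845.


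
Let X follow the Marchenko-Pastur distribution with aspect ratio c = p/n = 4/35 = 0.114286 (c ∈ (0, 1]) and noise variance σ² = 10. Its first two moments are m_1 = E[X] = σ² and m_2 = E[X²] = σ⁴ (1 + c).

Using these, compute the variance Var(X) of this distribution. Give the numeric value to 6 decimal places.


m_1 = E[X] = σ² = 10, so m_1² = 100.
m_2 = E[X²] = σ⁴ (1 + c) = 100 · (1 + 0.114286) = 100 · 1.114286 = 111.428571.
(Note m_2 − m_1² simplifies to c · σ⁴ = 0.114286 · 100.)

Var(X) = m_2 − m_1² = 111.428571 − 100 = 11.428571.


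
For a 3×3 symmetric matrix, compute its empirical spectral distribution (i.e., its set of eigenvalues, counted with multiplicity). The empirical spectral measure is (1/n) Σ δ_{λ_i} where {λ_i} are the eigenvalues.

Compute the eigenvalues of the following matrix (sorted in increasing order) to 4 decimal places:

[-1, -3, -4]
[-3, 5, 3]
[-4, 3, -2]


Since M is real symmetric, all three eigenvalues are real; they are the roots of det(λI − M) = λ³ − (tr M) λ² + s λ − det M, where s is the sum of the principal 2×2 minors.
tr M = -1 + 5 + (-2) = 2.
s = ((-1)·5 − (-3)²) + ((-1)·(-2) − (-4)²) + (5·(-2) − 3²) = -14 + (-14) + (-19) = -47.
det M (expand along row 1) = (-1)·(-19) − (-3)·18 + (-4)·11 = 29.
Characteristic polynomial: λ³ − 2λ² − 47λ − 29 = 0.
Substitute λ = y + (tr M)/3 = y + 0.666667 to remove the quadratic term: y³ + p·y + q = 0 with p = s − (tr M)²/3 = -48.333333 and q = −2(tr M)³/27 + (tr M)·s/3 − det M = -60.925926.
Three real roots ⇒ use the trigonometric (Viète) form: r = 2√(−p/3) = 8.027730, φ = arccos(3q/(p·r)) = arccos(0.471068) = 1.080295 rad.
y_k = r·cos(φ/3 − 2πk/3) for k = 0, 1, 2 gives y = 7.512849, -1.306698, -6.206151.
λ_k = y_k + 0.666667 gives λ = 8.1795, -0.6400, -5.5395 (check: the sum is 2.0000 = tr M).

Eigenvalues sorted in increasing order: [-5.5395, -0.6400, 8.1795].


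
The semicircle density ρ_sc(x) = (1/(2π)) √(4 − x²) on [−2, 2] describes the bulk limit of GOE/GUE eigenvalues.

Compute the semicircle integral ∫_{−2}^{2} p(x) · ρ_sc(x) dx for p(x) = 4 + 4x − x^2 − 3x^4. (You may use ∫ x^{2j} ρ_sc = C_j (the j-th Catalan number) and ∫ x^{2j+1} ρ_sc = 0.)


Write p(x) = Σ a_i x^i, split into monomials and integrate each against ρ_sc separately.
Using ∫ x^{2j} ρ_sc = C_j = (1/(j+1)) C(2j, j) (Catalan numbers) and ∫ x^{2j+1} ρ_sc = 0 (odd monomials vanish by symmetry):
  i = 0 (even): a_0 · C_{0} = 4 · 1 = 4
  i = 1 (odd): ∫ x^1 ρ_sc = 0 (vanishes)
  i = 2 (even): a_2 · C_{1} = -1 · 1 = -1
  i = 4 (even): a_4 · C_{2} = -3 · 2 = -6

Summing the contributions: ∫_{−2}^{2} p(x) ρ_sc(x) dx = 4 + (-1) + (-6) = -3.


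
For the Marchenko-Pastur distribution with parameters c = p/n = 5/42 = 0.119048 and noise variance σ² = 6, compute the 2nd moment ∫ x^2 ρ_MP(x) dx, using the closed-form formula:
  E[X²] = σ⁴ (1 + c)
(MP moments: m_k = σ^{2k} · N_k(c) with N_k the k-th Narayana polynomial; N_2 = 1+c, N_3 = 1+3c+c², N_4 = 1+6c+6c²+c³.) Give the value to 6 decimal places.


E[X²] = σ⁴ (1 + c) (second MP moment). With σ² = 6 (so σ⁴ = 36) and c = 5/42 = 0.119048: E[X²] = 36 · (1 + 0.119048) = 36 · 1.119048.

So E[X^2] = 40.285714.


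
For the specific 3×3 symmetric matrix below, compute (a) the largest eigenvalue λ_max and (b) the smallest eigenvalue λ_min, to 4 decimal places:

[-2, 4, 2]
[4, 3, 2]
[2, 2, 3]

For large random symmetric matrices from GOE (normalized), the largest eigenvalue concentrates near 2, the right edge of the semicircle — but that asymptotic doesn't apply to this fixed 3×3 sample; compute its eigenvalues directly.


Since M is real symmetric, all three eigenvalues are real; they are the roots of det(λI − M) = λ³ − (tr M) λ² + s λ − det M, where s is the sum of the principal 2×2 minors.
tr M = -2 + 3 + 3 = 4.
s = ((-2)·3 − 4²) + ((-2)·3 − 2²) + (3·3 − 2²) = -22 + (-10) + 5 = -27.
det M (expand along row 1) = (-2)·5 − 4·8 + 2·2 = -38.
Characteristic polynomial: λ³ − 4λ² − 27λ + 38 = 0.
Substitute λ = y + (tr M)/3 = y + 1.333333 to remove the quadratic term: y³ + p·y + q = 0 with p = s − (tr M)²/3 = -32.333333 and q = −2(tr M)³/27 + (tr M)·s/3 − det M = -2.740741.
Three real roots ⇒ use the trigonometric (Viète) form: r = 2√(−p/3) = 6.565905, φ = arccos(3q/(p·r)) = arccos(0.038730) = 1.532057 rad.
y_k = r·cos(φ/3 − 2πk/3) for k = 0, 1, 2 gives y = 5.728159, -0.084784, -5.643375.
λ_k = y_k + 1.333333 gives λ = 7.0615, 1.2485, -4.3100 (check: the sum is 4.0000 = tr M).

Hence λ_max = 7.0615 and λ_min = -4.3100.


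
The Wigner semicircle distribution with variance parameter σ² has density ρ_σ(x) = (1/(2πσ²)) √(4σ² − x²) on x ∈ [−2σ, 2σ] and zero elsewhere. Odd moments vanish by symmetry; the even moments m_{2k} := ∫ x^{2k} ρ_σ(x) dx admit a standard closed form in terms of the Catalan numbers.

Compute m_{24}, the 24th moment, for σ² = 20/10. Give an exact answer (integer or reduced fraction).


By the scaled semicircle moment identity, m_{2k} = σ^{2k} · C_k with k = 12.
C_12 = (1/(k+1)) · C(2k, k) = (1/13) · C(24, 12) = (1/13) · 2704156 = 208012.
σ^{2k} = (σ²)^k = (20/10)^12 = 4096.

Therefore m_{24} = σ^{24} · C_12 = 4096 · 208012 = 852017152.


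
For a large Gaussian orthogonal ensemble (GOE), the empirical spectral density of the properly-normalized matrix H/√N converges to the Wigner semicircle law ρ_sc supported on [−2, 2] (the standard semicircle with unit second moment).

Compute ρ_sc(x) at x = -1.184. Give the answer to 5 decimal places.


ρ_sc(x) = (1/(2π)) √(4 − x²). With x = -1.184:
  4 − x² = 4 − (-1.184)² = 4 − 1.401856 = 2.598144.
  √(4 − x²) = 1.611876.
  1/(2π) = 0.159155.
  ρ_sc(-1.184) = 0.159155 · 1.611876 = 0.256538.

Rounded to 5 decimal places: ρ_sc(-1.184) ≈ 0.25654.


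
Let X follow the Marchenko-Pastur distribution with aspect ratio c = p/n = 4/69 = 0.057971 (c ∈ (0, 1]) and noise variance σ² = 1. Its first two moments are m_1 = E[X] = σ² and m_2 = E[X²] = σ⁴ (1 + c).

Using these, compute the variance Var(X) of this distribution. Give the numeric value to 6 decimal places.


m_1 = E[X] = σ² = 1, so m_1² = 1.
m_2 = E[X²] = σ⁴ (1 + c) = 1 · (1 + 0.057971) = 1 · 1.057971 = 1.057971.
(Note m_2 − m_1² simplifies to c · σ⁴ = 0.057971 · 1.)

Var(X) = m_2 − m_1² = 1.057971 − 1 = 0.057971.


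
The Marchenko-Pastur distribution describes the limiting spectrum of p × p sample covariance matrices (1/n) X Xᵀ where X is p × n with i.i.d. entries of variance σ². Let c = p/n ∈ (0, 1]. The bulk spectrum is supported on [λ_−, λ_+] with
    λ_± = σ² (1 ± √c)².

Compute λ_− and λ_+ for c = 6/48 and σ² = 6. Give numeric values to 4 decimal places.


c = 6/48 = 0.125000; √c = 0.353553.
λ_− = σ² (1 − √c)² = 6 · (1 − 0.353553)² = 6 · (0.646447)² = 2.507359.
λ_+ = σ² (1 + √c)² = 6 · (1 + 0.353553)² = 6 · (1.353553)² = 10.992641.

Rounded to 4 decimal places: λ_− ≈ 2.5074, λ_+ ≈ 10.9926.


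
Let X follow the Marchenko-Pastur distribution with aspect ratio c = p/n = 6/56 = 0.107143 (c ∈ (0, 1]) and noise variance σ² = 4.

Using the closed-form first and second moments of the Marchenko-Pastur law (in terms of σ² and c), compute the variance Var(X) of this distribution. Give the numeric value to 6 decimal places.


Recall the MP moments m_1 = E[X] = σ² and m_2 = E[X²] = σ⁴ (1 + c).
m_1 = E[X] = σ² = 4, so m_1² = 16.
m_2 = E[X²] = σ⁴ (1 + c) = 16 · (1 + 0.107143) = 16 · 1.107143 = 17.714286.
(Note m_2 − m_1² simplifies to c · σ⁴ = 0.107143 · 16.)

Var(X) = m_2 − m_1² = 17.714286 − 16 = 1.714286.


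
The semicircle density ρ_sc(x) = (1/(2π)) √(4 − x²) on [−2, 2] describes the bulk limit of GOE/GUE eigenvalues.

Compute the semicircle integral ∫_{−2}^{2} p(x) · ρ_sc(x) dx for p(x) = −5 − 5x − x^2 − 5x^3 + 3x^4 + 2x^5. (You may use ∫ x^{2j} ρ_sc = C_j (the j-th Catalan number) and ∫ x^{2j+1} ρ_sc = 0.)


Write p(x) = Σ a_i x^i, split into monomials and integrate each against ρ_sc separately.
Using ∫ x^{2j} ρ_sc = C_j = (1/(j+1)) C(2j, j) (Catalan numbers) and ∫ x^{2j+1} ρ_sc = 0 (odd monomials vanish by symmetry):
  i = 0 (even): a_0 · C_{0} = -5 · 1 = -5
  i = 1 (odd): ∫ x^1 ρ_sc = 0 (vanishes)
  i = 2 (even): a_2 · C_{1} = -1 · 1 = -1
  i = 3 (odd): ∫ x^3 ρ_sc = 0 (vanishes)
  i = 4 (even): a_4 · C_{2} = 3 · 2 = 6
  i = 5 (odd): ∫ x^5 ρ_sc = 0 (vanishes)

Summing the contributions: ∫_{−2}^{2} p(x) ρ_sc(x) dx = (-5) + (-1) + 6 = 0.


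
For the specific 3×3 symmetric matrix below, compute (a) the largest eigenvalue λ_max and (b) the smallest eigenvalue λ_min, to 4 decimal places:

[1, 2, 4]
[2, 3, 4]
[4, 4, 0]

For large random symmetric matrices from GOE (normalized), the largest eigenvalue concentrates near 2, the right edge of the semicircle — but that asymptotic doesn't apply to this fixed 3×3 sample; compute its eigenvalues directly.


Since M is real symmetric, all three eigenvalues are real; they are the roots of det(λI − M) = λ³ − (tr M) λ² + s λ − det M, where s is the sum of the principal 2×2 minors.
tr M = 1 + 3 + 0 = 4.
s = (1·3 − 2²) + (1·0 − 4²) + (3·0 − 4²) = -1 + (-16) + (-16) = -33.
det M (expand along row 1) = 1·(-16) − 2·(-16) + 4·(-4) = 0.
Characteristic polynomial: λ³ − 4λ² − 33λ = 0.
Substitute λ = y + (tr M)/3 = y + 1.333333 to remove the quadratic term: y³ + p·y + q = 0 with p = s − (tr M)²/3 = -38.333333 and q = −2(tr M)³/27 + (tr M)·s/3 − det M = -48.740741.
Three real roots ⇒ use the trigonometric (Viète) form: r = 2√(−p/3) = 7.149204, φ = arccos(3q/(p·r)) = arccos(0.533555) = 1.007998 rad.
y_k = r·cos(φ/3 − 2πk/3) for k = 0, 1, 2 gives y = 6.749429, -1.333333, -5.416096.
λ_k = y_k + 1.333333 gives λ = 8.0828, 0.0000, -4.0828 (check: the sum is 4.0000 = tr M).

Hence λ_max = 8.0828 and λ_min = -4.0828.


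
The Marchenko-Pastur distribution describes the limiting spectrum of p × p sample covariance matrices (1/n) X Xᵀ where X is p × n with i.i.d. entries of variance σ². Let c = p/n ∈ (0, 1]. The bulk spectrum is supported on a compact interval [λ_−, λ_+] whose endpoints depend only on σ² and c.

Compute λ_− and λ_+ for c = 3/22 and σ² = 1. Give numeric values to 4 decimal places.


c = 3/22 = 0.136364; √c = 0.369274.
λ_− = σ² (1 − √c)² = 1 · (1 − 0.369274)² = 1 · (0.630726)² = 0.397815.
λ_+ = σ² (1 + √c)² = 1 · (1 + 0.369274)² = 1 · (1.369274)² = 1.874913.

Rounded to 4 decimal places: λ_− ≈ 0.3978, λ_+ ≈ 1.8749.


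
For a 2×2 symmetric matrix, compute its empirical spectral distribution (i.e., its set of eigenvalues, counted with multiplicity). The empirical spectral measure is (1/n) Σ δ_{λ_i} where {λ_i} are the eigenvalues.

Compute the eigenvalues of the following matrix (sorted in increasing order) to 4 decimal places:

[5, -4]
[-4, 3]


Since M is real symmetric, both eigenvalues are real; they are the roots of det(λI − M) = λ² − (tr M) λ + det M.
tr M = 5 + 3 = 8.
det M = 5·3 − (-4)² = 15 − 16 = -1.
Characteristic polynomial: λ² − 8λ − 1 = 0.
Discriminant Δ = (tr M)² − 4·det M = 64 − (-4) = 68; √Δ = 8.246211.
λ = (tr M ± √Δ)/2 = (8 ± 8.246211)/2, giving (tr M − √Δ)/2 = -0.1231 and (tr M + √Δ)/2 = 8.1231.

Eigenvalues sorted in increasing order: [-0.1231, 8.1231].


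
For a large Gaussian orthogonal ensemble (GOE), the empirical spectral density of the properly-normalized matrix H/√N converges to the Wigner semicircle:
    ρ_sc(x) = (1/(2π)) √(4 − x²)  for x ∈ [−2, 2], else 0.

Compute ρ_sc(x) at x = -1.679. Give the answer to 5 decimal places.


ρ_sc(x) = (1/(2π)) √(4 − x²). With x = -1.679:
  4 − x² = 4 − (-1.679)² = 4 − 2.819041 = 1.180959.
  √(4 − x²) = 1.086719.
  1/(2π) = 0.159155.
  ρ_sc(-1.679) = 0.159155 · 1.086719 = 0.172957.

Rounded to 5 decimal places: ρ_sc(-1.679) ≈ 0.17296.


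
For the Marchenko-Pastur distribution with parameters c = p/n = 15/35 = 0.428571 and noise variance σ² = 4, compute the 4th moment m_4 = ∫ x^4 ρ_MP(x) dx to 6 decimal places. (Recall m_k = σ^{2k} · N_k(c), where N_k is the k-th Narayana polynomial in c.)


E[X⁴] = σ⁸ (1 + 6c + 6c² + c³) (fourth MP moment). With σ² = 4 (so σ⁸ = 256) and c = 15/35 = 0.428571: E[X⁴] = 256 · (1 + 6·0.428571 + 6·(0.428571)² + (0.428571)³) = 256 · 4.752187.

So E[X^4] = 1216.559767.


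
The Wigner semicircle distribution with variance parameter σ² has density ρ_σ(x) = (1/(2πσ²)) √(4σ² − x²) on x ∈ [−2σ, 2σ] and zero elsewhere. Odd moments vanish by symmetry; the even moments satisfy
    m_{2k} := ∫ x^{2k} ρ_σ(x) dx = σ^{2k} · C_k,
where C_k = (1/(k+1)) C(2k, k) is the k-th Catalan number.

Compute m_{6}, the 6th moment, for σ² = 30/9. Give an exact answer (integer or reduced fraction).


By the scaled semicircle moment identity, m_{2k} = σ^{2k} · C_k with k = 3.
C_3 = (1/(k+1)) · C(2k, k) = (1/4) · C(6, 3) = (1/4) · 20 = 5.
σ^{2k} = (σ²)^k = (30/9)^3 = 1000/27.

Therefore m_{6} = σ^{6} · C_3 = (1000/27) · 5 = 5000/27.


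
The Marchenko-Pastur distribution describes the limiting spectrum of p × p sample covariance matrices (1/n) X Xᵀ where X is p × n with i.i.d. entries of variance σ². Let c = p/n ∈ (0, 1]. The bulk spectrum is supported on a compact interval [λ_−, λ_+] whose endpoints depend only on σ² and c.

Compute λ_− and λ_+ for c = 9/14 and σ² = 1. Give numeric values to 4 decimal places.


c = 9/14 = 0.642857; √c = 0.801784.
λ_− = σ² (1 − √c)² = 1 · (1 − 0.801784)² = 1 · (0.198216)² = 0.039290.
λ_+ = σ² (1 + √c)² = 1 · (1 + 0.801784)² = 1 · (1.801784)² = 3.246425.

Rounded to 4 decimal places: λ_− ≈ 0.0393, λ_+ ≈ 3.2464.


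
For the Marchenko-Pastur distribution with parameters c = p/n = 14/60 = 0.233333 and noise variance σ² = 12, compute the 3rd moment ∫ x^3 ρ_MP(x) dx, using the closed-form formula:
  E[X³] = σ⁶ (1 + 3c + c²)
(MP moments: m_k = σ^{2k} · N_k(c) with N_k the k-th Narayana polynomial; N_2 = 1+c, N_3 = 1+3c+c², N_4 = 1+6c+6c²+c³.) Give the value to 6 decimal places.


E[X³] = σ⁶ (1 + 3c + c²) (third MP moment). With σ² = 12 (so σ⁶ = 1728) and c = 14/60 = 0.233333: E[X³] = 1728 · (1 + 3·0.233333 + (0.233333)²) = 1728 · 1.754444.

So E[X^3] = 3031.680000.


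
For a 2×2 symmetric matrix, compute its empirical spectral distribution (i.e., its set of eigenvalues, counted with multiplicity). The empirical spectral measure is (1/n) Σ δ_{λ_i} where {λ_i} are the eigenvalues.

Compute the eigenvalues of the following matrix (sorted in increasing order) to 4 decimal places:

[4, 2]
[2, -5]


Since M is real symmetric, both eigenvalues are real; they are the roots of det(λI − M) = λ² − (tr M) λ + det M.
tr M = 4 + (-5) = -1.
det M = 4·(-5) − 2² = -20 − 4 = -24.
Characteristic polynomial: λ² + λ − 24 = 0.
Discriminant Δ = (tr M)² − 4·det M = 1 − (-96) = 97; √Δ = 9.848858.
λ = (tr M ± √Δ)/2 = (-1 ± 9.848858)/2, giving (tr M − √Δ)/2 = -5.4244 and (tr M + √Δ)/2 = 4.4244.

Eigenvalues sorted in increasing order: [-5.4244, 4.4244].


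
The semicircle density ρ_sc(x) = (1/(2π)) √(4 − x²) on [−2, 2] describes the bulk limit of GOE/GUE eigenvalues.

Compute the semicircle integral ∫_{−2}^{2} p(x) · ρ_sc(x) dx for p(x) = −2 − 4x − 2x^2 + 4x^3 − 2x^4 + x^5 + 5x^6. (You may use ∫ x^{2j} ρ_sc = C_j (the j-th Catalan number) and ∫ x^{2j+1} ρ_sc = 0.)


Write p(x) = Σ a_i x^i, split into monomials and integrate each against ρ_sc separately.
Using ∫ x^{2j} ρ_sc = C_j = (1/(j+1)) C(2j, j) (Catalan numbers) and ∫ x^{2j+1} ρ_sc = 0 (odd monomials vanish by symmetry):
  i = 0 (even): a_0 · C_{0} = -2 · 1 = -2
  i = 1 (odd): ∫ x^1 ρ_sc = 0 (vanishes)
  i = 2 (even): a_2 · C_{1} = -2 · 1 = -2
  i = 3 (odd): ∫ x^3 ρ_sc = 0 (vanishes)
  i = 4 (even): a_4 · C_{2} = -2 · 2 = -4
  i = 5 (odd): ∫ x^5 ρ_sc = 0 (vanishes)
  i = 6 (even): a_6 · C_{3} = 5 · 5 = 25

Summing the contributions: ∫_{−2}^{2} p(x) ρ_sc(x) dx = (-2) + (-2) + (-4) + 25 = 17.


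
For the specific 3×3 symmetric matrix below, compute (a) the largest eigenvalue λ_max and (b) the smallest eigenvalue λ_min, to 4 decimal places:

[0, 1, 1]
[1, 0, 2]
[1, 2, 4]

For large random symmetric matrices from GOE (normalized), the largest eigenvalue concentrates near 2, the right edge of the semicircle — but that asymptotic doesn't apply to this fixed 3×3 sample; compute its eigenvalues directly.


Since M is real symmetric, all three eigenvalues are real; they are the roots of det(λI − M) = λ³ − (tr M) λ² + s λ − det M, where s is the sum of the principal 2×2 minors.
tr M = 0 + 0 + 4 = 4.
s = (0·0 − 1²) + (0·4 − 1²) + (0·4 − 2²) = -1 + (-1) + (-4) = -6.
det M (expand along row 1) = 0·(-4) − 1·2 + 1·2 = 0.
Characteristic polynomial: λ³ − 4λ² − 6λ = 0.
Substitute λ = y + (tr M)/3 = y + 1.333333 to remove the quadratic term: y³ + p·y + q = 0 with p = s − (tr M)²/3 = -11.333333 and q = −2(tr M)³/27 + (tr M)·s/3 − det M = -12.740741.
Three real roots ⇒ use the trigonometric (Viète) form: r = 2√(−p/3) = 3.887301, φ = arccos(3q/(p·r)) = arccos(0.867581) = 0.520479 rad.
y_k = r·cos(φ/3 − 2πk/3) for k = 0, 1, 2 gives y = 3.828944, -1.333333, -2.495611.
λ_k = y_k + 1.333333 gives λ = 5.1623, 0.0000, -1.1623 (check: the sum is 4.0000 = tr M).

Hence λ_max = 5.1623 and λ_min = -1.1623.


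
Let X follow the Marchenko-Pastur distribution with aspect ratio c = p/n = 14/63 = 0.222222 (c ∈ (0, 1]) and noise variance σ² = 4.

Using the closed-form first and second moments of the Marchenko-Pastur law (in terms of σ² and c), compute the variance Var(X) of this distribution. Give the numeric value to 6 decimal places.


Recall the MP moments m_1 = E[X] = σ² and m_2 = E[X²] = σ⁴ (1 + c).
m_1 = E[X] = σ² = 4, so m_1² = 16.
m_2 = E[X²] = σ⁴ (1 + c) = 16 · (1 + 0.222222) = 16 · 1.222222 = 19.555556.
(Note m_2 − m_1² simplifies to c · σ⁴ = 0.222222 · 16.)

Var(X) = m_2 − m_1² = 19.555556 − 16 = 3.555556.


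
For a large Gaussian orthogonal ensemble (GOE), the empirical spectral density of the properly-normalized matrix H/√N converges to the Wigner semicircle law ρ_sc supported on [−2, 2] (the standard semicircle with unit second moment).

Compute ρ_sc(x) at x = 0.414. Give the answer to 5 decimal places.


ρ_sc(x) = (1/(2π)) √(4 − x²). With x = 0.414:
  4 − x² = 4 − (0.414)² = 4 − 0.171396 = 3.828604.
  √(4 − x²) = 1.956682.
  1/(2π) = 0.159155.
  ρ_sc(0.414) = 0.159155 · 1.956682 = 0.311416.

Rounded to 5 decimal places: ρ_sc(0.414) ≈ 0.31142.


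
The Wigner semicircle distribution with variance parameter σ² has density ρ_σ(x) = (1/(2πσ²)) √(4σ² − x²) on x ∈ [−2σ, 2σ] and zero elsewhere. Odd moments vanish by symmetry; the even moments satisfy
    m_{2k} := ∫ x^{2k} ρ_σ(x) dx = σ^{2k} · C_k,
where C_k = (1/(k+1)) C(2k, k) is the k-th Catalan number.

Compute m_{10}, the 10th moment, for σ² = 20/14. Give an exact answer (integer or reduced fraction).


By the scaled semicircle moment identity, m_{2k} = σ^{2k} · C_k with k = 5.
C_5 = (1/(k+1)) · C(2k, k) = (1/6) · C(10, 5) = (1/6) · 252 = 42.
σ^{2k} = (σ²)^k = (20/14)^5 = 100000/16807.

Therefore m_{10} = σ^{10} · C_5 = (100000/16807) · 42 = 600000/2401.


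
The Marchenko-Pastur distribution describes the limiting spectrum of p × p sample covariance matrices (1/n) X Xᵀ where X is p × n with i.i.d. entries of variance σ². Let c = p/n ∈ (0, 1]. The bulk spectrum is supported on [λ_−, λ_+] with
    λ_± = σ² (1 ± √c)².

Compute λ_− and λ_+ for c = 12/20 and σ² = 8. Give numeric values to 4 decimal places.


c = 12/20 = 0.600000; √c = 0.774597.
λ_− = σ² (1 − √c)² = 8 · (1 − 0.774597)² = 8 · (0.225403)² = 0.406453.
λ_+ = σ² (1 + √c)² = 8 · (1 + 0.774597)² = 8 · (1.774597)² = 25.193547.

Rounded to 4 decimal places: λ_− ≈ 0.4065, λ_+ ≈ 25.1935.


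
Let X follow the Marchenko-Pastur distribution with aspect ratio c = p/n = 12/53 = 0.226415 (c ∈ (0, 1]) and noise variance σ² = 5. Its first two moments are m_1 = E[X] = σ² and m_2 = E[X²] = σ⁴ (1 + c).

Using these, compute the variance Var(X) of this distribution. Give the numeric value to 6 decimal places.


m_1 = E[X] = σ² = 5, so m_1² = 25.
m_2 = E[X²] = σ⁴ (1 + c) = 25 · (1 + 0.226415) = 25 · 1.226415 = 30.660377.
(Note m_2 − m_1² simplifies to c · σ⁴ = 0.226415 · 25.)

Var(X) = m_2 − m_1² = 30.660377 − 25 = 5.660377.


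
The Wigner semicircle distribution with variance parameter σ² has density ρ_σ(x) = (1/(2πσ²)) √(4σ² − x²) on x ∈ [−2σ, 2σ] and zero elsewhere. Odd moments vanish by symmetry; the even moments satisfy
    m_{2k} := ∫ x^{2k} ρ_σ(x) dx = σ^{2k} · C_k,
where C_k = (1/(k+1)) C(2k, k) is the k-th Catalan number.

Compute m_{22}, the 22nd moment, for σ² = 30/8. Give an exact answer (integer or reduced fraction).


By the scaled semicircle moment identity, m_{2k} = σ^{2k} · C_k with k = 11.
C_11 = (1/(k+1)) · C(2k, k) = (1/12) · C(22, 11) = (1/12) · 705432 = 58786.
σ^{2k} = (σ²)^k = (30/8)^11 = 8649755859375/4194304.

Therefore m_{22} = σ^{22} · C_11 = (8649755859375/4194304) · 58786 = 254242273974609375/2097152.


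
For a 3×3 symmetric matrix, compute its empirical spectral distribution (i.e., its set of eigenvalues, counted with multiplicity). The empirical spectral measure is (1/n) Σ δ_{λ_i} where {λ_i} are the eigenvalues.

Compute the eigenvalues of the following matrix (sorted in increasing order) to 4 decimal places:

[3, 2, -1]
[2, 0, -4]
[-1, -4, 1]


Since M is real symmetric, all three eigenvalues are real; they are the roots of det(λI − M) = λ³ − (tr M) λ² + s λ − det M, where s is the sum of the principal 2×2 minors.
tr M = 3 + 0 + 1 = 4.
s = (3·0 − 2²) + (3·1 − (-1)²) + (0·1 − (-4)²) = -4 + 2 + (-16) = -18.
det M (expand along row 1) = 3·(-16) − 2·(-2) + (-1)·(-8) = -36.
Characteristic polynomial: λ³ − 4λ² − 18λ + 36 = 0.
Substitute λ = y + (tr M)/3 = y + 1.333333 to remove the quadratic term: y³ + p·y + q = 0 with p = s − (tr M)²/3 = -23.333333 and q = −2(tr M)³/27 + (tr M)·s/3 − det M = 7.259259.
Three real roots ⇒ use the trigonometric (Viète) form: r = 2√(−p/3) = 5.577734, φ = arccos(3q/(p·r)) = arccos(-0.167332) = 1.738919 rad.
y_k = r·cos(φ/3 − 2πk/3) for k = 0, 1, 2 gives y = 4.666667, 0.312418, -4.979085.
λ_k = y_k + 1.333333 gives λ = 6.0000, 1.6458, -3.6458 (check: the sum is 4.0000 = tr M).

Eigenvalues sorted in increasing order: [-3.6458, 1.6458, 6.0000].


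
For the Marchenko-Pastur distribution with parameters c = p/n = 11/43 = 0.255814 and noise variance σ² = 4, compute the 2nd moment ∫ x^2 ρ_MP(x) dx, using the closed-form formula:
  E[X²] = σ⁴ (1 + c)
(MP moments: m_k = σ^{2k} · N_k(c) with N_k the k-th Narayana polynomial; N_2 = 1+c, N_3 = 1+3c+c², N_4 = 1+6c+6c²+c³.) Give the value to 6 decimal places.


E[X²] = σ⁴ (1 + c) (second MP moment). With σ² = 4 (so σ⁴ = 16) and c = 11/43 = 0.255814: E[X²] = 16 · (1 + 0.255814) = 16 · 1.255814.

So E[X^2] = 20.093023.


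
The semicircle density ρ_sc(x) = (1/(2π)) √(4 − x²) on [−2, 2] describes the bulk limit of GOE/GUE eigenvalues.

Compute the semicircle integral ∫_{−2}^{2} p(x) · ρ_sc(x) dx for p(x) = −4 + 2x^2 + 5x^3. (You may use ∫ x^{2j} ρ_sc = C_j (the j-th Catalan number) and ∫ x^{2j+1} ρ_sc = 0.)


Write p(x) = Σ a_i x^i, split into monomials and integrate each against ρ_sc separately.
Using ∫ x^{2j} ρ_sc = C_j = (1/(j+1)) C(2j, j) (Catalan numbers) and ∫ x^{2j+1} ρ_sc = 0 (odd monomials vanish by symmetry):
  i = 0 (even): a_0 · C_{0} = -4 · 1 = -4
  i = 2 (even): a_2 · C_{1} = 2 · 1 = 2
  i = 3 (odd): ∫ x^3 ρ_sc = 0 (vanishes)

Summing the contributions: ∫_{−2}^{2} p(x) ρ_sc(x) dx = (-4) + 2 = -2.


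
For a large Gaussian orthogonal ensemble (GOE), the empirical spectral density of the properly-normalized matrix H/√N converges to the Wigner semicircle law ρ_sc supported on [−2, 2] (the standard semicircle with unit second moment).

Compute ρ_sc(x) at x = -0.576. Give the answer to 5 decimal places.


ρ_sc(x) = (1/(2π)) √(4 − x²). With x = -0.576:
  4 − x² = 4 − (-0.576)² = 4 − 0.331776 = 3.668224.
  √(4 − x²) = 1.915261.
  1/(2π) = 0.159155.
  ρ_sc(-0.576) = 0.159155 · 1.915261 = 0.304823.

Rounded to 5 decimal places: ρ_sc(-0.576) ≈ 0.30482.


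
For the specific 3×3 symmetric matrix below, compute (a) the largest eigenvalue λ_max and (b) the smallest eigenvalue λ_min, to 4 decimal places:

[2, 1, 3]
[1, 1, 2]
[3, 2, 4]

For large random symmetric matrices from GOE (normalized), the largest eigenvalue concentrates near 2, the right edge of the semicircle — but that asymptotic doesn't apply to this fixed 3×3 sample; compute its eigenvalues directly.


Since M is real symmetric, all three eigenvalues are real; they are the roots of det(λI − M) = λ³ − (tr M) λ² + s λ − det M, where s is the sum of the principal 2×2 minors.
tr M = 2 + 1 + 4 = 7.
s = (2·1 − 1²) + (2·4 − 3²) + (1·4 − 2²) = 1 + (-1) + 0 = 0.
det M (expand along row 1) = 2·0 − 1·(-2) + 3·(-1) = -1.
Characteristic polynomial: λ³ − 7λ² + 1 = 0.
Substitute λ = y + (tr M)/3 = y + 2.333333 to remove the quadratic term: y³ + p·y + q = 0 with p = s − (tr M)²/3 = -16.333333 and q = −2(tr M)³/27 + (tr M)·s/3 − det M = -24.407407.
Three real roots ⇒ use the trigonometric (Viète) form: r = 2√(−p/3) = 4.666667, φ = arccos(3q/(p·r)) = arccos(0.960641) = 0.281494 rad.
y_k = r·cos(φ/3 − 2πk/3) for k = 0, 1, 2 gives y = 4.646138, -1.944410, -2.701728.
λ_k = y_k + 2.333333 gives λ = 6.9795, 0.3889, -0.3684 (check: the sum is 7.0000 = tr M).

Hence λ_max = 6.9795 and λ_min = -0.3684.
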